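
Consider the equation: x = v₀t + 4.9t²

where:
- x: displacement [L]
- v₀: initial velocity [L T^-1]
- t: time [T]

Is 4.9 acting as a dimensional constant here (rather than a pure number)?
Yes

x has dimensions [L], while t² alone has dimensions [T^2]. For the equation to balance, the factor 4.9 must carry dimensions [L T^-2] — it is a dimensional constant (a numerical value of a physical quantity with its units suppressed), not a pure number.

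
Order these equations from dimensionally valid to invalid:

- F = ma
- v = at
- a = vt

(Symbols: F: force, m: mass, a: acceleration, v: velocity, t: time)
Dimensionally correct: F = ma, v = at
Dimensionally incorrect: a = vt
Ordered (correct first, then incorrect): F = ma, v = at, a = vt

- F = ma: LHS [L M T^-2], RHS [L M T^-2] → correct ✓
- v = at: LHS [L T^-1], RHS [L T^-1] → correct ✓
- a = vt: LHS [L T^-2], RHS [L] → incorrect ✗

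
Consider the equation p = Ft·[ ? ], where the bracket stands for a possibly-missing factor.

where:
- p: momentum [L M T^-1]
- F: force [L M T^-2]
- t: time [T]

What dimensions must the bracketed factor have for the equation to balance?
Nothing is missing — the bracketed factor must be dimensionless.

p has dimensions [L M T^-1] and Ft already has dimensions [L M T^-1], so p = Ft is dimensionally complete.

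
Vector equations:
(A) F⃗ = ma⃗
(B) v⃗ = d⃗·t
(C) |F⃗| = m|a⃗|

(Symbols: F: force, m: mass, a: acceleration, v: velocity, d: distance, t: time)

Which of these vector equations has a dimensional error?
(B) v⃗ = d⃗·t

(A) F⃗ = ma⃗: LHS [L M T^-2], RHS [L M T^-2] ✓ — Force and acceleration are vectors, mass is a scalar
(B) v⃗ = d⃗·t: LHS [L T^-1], RHS [L T] ✗ — velocity is displacement per time; should be d⃗/t
(C) |F⃗| = m|a⃗|: LHS [L M T^-2], RHS [L M T^-2] ✓ — magnitudes of vectors are scalars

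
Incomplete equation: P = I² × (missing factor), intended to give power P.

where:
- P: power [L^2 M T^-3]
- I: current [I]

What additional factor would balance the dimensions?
R (resistance), dimensions [I^-2 L^2 M T^-3]

P has dimensions [L^2 M T^-3] and I² has dimensions [I^2].
The missing factor must have dimensions [L^2 M T^-3] / [I^2] = [I^-2 L^2 M T^-3], i.e. resistance (R).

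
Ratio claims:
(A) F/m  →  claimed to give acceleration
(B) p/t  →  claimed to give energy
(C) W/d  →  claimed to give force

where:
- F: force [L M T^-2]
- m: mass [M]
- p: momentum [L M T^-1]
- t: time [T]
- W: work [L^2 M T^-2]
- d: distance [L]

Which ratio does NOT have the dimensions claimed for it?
(B) p/t does not give energy

(A) F/m: [L T^-2] = acceleration [L T^-2] ✓
(B) p/t: [L M T^-2] ≠ energy [L^2 M T^-2] ✗
(C) W/d: [L M T^-2] = force [L M T^-2] ✓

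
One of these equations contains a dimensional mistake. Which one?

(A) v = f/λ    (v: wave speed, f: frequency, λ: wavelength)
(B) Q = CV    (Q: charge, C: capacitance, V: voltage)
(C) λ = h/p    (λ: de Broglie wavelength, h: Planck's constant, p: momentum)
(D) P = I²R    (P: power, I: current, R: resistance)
(A) v = f/λ

The equation (A) v = f/λ is dimensionally incorrect.

LHS (v): [L T^-1]
RHS (f/λ): [L^-1 T^-1] ✗

The dimensions do not match. The other three equations balance.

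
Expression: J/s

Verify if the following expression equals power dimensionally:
Yes

The expression J/s has dimensions [L^2 M T^-3], which is exactly power [L^2 M T^-3].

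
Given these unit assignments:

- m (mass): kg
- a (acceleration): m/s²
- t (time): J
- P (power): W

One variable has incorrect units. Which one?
t

The variable t (time) should have units s, not J.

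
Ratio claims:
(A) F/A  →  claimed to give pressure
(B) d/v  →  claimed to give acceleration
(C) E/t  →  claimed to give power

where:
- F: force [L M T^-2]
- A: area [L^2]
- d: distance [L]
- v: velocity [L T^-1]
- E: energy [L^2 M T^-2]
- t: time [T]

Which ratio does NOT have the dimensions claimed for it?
(B) d/v does not give acceleration

(A) F/A: [L^-1 M T^-2] = pressure [L^-1 M T^-2] ✓
(B) d/v: [T] ≠ acceleration [L T^-2] ✗
(C) E/t: [L^2 M T^-3] = power [L^2 M T^-3] ✓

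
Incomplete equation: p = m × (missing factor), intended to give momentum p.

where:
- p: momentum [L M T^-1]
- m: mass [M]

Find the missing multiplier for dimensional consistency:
v (velocity), dimensions [L T^-1]

p has dimensions [L M T^-1] and m has dimensions [M].
The missing factor must have dimensions [L M T^-1] / [M] = [L T^-1], i.e. velocity (v).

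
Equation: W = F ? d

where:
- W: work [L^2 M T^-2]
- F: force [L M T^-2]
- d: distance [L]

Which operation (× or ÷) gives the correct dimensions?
multiplication (×): W = F × d

W [L^2 M T^-2]; F [L M T^-2]; d [L].
F × d → [L^2 M T^-2] ✓
F ÷ d → [M T^-2] ✗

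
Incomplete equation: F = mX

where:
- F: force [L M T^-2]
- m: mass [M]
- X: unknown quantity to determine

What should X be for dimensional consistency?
X = a (acceleration), dimensions [L T^-2]

F has dimensions [L M T^-2]; the rest of the RHS (m) has dimensions [M].
So X must have dimensions [L T^-2] — X = a (acceleration).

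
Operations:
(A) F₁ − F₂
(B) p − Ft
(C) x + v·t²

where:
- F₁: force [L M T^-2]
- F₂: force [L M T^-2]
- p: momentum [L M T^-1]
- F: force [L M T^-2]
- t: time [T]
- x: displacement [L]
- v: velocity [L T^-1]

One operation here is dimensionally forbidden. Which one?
(C) x + v·t²

(A) F₁ − F₂: F₁ [L M T^-2] and F₂ [L M T^-2] — same dimensions ✓
(B) p − Ft: p [L M T^-1] and Ft [L M T^-1] — same dimensions ✓
(C) x + v·t²: x [L] and v·t² [L T] — different dimensions cannot be added/subtracted ✗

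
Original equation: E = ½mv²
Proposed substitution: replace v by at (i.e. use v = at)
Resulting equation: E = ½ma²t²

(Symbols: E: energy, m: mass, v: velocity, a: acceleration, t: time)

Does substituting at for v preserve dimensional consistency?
Yes

[v] = [L T^-1] and [at] = [L T^-1]. These match, so the substitution replaces a quantity by one of the same dimensions and the result E = ½ma²t² has LHS [L^2 M T^-2] vs RHS [L^2 M T^-2] — still consistent.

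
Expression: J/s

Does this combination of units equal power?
Yes

The expression J/s has dimensions [L^2 M T^-3], which is exactly power [L^2 M T^-3].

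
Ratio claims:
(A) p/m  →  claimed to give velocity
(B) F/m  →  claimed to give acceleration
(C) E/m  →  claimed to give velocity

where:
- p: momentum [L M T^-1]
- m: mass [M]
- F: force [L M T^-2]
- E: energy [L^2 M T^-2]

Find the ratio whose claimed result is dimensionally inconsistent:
(C) E/m does not give velocity

(A) p/m: [L T^-1] = velocity [L T^-1] ✓
(B) F/m: [L T^-2] = acceleration [L T^-2] ✓
(C) E/m: [L^2 T^-2] ≠ velocity [L T^-1] ✗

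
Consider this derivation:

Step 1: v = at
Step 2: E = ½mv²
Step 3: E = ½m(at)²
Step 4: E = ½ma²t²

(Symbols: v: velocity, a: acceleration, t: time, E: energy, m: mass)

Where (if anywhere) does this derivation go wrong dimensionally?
No step introduces an error — all steps are dimensionally consistent.

Step 1: v = at → LHS [L T^-1], RHS [L T^-1] ✓
Step 2: E = ½mv² → LHS [L^2 M T^-2], RHS [L^2 M T^-2] ✓
Step 3: E = ½m(at)² → LHS [L^2 M T^-2], RHS [L^2 M T^-2] ✓
Step 4: E = ½ma²t² → LHS [L^2 M T^-2], RHS [L^2 M T^-2] ✓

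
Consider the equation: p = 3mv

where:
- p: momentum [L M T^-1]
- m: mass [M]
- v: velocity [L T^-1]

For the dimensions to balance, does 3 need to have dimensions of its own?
No

p has dimensions [L M T^-1] and mv already has dimensions [L M T^-1], so the equation balances without 3 contributing any dimensions. 3 is a pure (dimensionless) number; changing or removing it would not affect dimensional consistency.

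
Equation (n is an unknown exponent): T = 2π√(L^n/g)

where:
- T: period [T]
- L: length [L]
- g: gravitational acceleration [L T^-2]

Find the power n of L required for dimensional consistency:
n = 1

T has dimensions [T]; L has dimensions [L].
With n = 1: 2π√(L^1/g) has dimensions [T], matching the LHS ✓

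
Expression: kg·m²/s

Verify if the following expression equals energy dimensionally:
No

The expression kg·m²/s has dimensions [L^2 M T^-1], but energy has dimensions [L^2 M T^-2].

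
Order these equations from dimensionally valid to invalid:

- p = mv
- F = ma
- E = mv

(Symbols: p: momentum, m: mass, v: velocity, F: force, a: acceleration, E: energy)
Dimensionally correct: p = mv, F = ma
Dimensionally incorrect: E = mv
Ordered (correct first, then incorrect): p = mv, F = ma, E = mv

- p = mv: LHS [L M T^-1], RHS [L M T^-1] → correct ✓
- F = ma: LHS [L M T^-2], RHS [L M T^-2] → correct ✓
- E = mv: LHS [L^2 M T^-2], RHS [L M T^-1] → incorrect ✗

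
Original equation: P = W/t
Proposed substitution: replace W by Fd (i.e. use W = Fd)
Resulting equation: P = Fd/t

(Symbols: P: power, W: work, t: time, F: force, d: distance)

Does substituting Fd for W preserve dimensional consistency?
Yes

[W] = [L^2 M T^-2] and [Fd] = [L^2 M T^-2]. These match, so the substitution replaces a quantity by one of the same dimensions and the result P = Fd/t has LHS [L^2 M T^-3] vs RHS [L^2 M T^-3] — still consistent.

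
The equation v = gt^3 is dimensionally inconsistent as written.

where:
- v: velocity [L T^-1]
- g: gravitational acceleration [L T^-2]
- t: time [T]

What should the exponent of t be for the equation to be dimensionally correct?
The exponent of t should be 1: v = gt

The LHS v has dimensions [L T^-1]; t has dimensions [T].
As written, the RHS gt^3 (exponent 3 on t) has dimensions [L T], which does not match.
With exponent 1, the RHS gt has dimensions [L T^-1], matching the LHS.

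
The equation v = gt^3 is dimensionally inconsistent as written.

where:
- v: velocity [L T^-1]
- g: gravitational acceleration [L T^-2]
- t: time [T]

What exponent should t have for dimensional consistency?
The exponent of t should be 1: v = gt

The LHS v has dimensions [L T^-1]; t has dimensions [T].
As written, the RHS gt^3 (exponent 3 on t) has dimensions [L T], which does not match.
With exponent 1, the RHS gt has dimensions [L T^-1], matching the LHS.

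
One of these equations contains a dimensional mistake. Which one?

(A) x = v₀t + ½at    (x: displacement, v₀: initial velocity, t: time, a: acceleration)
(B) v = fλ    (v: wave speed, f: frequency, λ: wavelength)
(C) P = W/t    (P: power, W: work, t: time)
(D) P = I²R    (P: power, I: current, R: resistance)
(A) x = v₀t + ½at

The equation (A) x = v₀t + ½at is dimensionally incorrect.

LHS (x): [L]
RHS terms:
  - v₀t: [L] ✓
  - ½at: [L T^-1] ✗ (does not match LHS)

The dimensions do not match. The other three equations balance.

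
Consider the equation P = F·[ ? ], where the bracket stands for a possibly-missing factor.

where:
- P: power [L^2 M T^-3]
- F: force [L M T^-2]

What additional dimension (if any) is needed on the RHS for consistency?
[L T^-1] — velocity (e.g. v)

P has dimensions [L^2 M T^-3]; F has dimensions [L M T^-2].
The bracketed factor must supply [L^2 M T^-3] / [L M T^-2] = [L T^-1].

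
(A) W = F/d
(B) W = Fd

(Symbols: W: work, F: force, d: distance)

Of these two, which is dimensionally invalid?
(A)

(A) W = F/d: LHS [L^2 M T^-2], RHS [M T^-2] ✗
(B) W = Fd: LHS [L^2 M T^-2], RHS [L^2 M T^-2] ✓

Expression (A) W = F/d is dimensionally incorrect.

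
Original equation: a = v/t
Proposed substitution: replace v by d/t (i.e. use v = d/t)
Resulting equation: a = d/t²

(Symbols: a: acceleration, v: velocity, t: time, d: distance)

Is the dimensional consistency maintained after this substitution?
Yes

[v] = [L T^-1] and [d/t] = [L T^-1]. These match, so the substitution replaces a quantity by one of the same dimensions and the result a = d/t² has LHS [L T^-2] vs RHS [L T^-2] — still consistent.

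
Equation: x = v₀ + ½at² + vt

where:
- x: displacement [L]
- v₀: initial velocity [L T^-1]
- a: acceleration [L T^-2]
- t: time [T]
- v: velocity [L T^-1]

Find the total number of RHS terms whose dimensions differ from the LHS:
1

LHS x: [L]
- v₀: [L T^-1] ✗
- ½at²: [L] ✓
- vt: [L] ✓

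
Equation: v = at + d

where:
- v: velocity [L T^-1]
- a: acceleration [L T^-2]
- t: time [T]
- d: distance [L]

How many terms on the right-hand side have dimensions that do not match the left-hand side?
1

LHS v: [L T^-1]
- at: [L T^-1] ✓
- d: [L] ✗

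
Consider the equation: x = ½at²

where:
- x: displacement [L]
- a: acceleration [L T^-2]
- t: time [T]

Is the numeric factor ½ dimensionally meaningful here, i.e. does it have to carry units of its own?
No

x has dimensions [L] and at² already has dimensions [L], so the equation balances without ½ contributing any dimensions. ½ is a pure (dimensionless) number; changing or removing it would not affect dimensional consistency.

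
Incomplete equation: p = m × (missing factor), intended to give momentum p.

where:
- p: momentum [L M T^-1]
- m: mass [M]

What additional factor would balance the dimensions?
v (velocity), dimensions [L T^-1]

p has dimensions [L M T^-1] and m has dimensions [M].
The missing factor must have dimensions [L M T^-1] / [M] = [L T^-1], i.e. velocity (v).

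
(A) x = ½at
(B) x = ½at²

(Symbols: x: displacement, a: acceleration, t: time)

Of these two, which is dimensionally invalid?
(A)

(A) x = ½at: LHS [L], RHS [L T^-1] ✗
(B) x = ½at²: LHS [L], RHS [L] ✓

Expression (A) x = ½at is dimensionally incorrect.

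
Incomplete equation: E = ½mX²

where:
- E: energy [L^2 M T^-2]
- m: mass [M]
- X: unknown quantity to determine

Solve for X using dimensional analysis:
X = v (velocity), dimensions [L T^-1]

E has dimensions [L^2 M T^-2]; the rest of the RHS (½m) has dimensions [M].
So X² must have dimensions [L^2 T^-2], i.e. X has dimensions [L T^-1] — X = v (velocity).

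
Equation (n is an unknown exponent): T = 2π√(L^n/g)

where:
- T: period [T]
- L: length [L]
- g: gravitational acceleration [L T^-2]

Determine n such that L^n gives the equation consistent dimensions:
n = 1

T has dimensions [T]; L has dimensions [L].
With n = 1: 2π√(L^1/g) has dimensions [T], matching the LHS ✓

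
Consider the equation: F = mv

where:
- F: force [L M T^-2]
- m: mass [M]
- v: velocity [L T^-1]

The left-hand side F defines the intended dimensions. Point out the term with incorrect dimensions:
The right-hand side term mv

F has dimensions [L M T^-2], but mv has dimensions [L M T^-1], so the term mv is dimensionally wrong for F.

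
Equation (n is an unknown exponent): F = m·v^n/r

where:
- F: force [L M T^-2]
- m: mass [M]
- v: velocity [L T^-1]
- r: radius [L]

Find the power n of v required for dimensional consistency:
n = 2

F has dimensions [L M T^-2]; v has dimensions [L T^-1].
The rest of the RHS has dimensions [L^-1 M], so v^n must supply [L^2 T^-2].
With n = 2: m·v^2/r has dimensions [L M T^-2], matching the LHS ✓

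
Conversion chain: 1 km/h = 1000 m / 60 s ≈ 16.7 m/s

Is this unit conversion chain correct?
The chain is incorrect (it contains an error).

Incorrect: 1 h = 3600 s, not 60 s (1 km/h ≈ 0.278 m/s)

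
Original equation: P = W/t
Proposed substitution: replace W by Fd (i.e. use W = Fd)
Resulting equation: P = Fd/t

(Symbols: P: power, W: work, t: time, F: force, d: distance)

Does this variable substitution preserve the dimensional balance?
Yes

[W] = [L^2 M T^-2] and [Fd] = [L^2 M T^-2]. These match, so the substitution replaces a quantity by one of the same dimensions and the result P = Fd/t has LHS [L^2 M T^-3] vs RHS [L^2 M T^-3] — still consistent.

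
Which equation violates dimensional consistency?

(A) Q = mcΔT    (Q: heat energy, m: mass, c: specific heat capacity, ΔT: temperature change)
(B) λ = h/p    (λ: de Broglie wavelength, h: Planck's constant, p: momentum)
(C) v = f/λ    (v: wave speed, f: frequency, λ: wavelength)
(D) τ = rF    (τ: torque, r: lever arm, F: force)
(C) v = f/λ

The equation (C) v = f/λ is dimensionally incorrect.

LHS (v): [L T^-1]
RHS (f/λ): [L^-1 T^-1] ✗

The dimensions do not match. The other three equations balance.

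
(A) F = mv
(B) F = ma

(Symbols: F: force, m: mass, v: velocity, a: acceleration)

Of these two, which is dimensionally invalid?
(A)

(A) F = mv: LHS [L M T^-2], RHS [L M T^-1] ✗
(B) F = ma: LHS [L M T^-2], RHS [L M T^-2] ✓

Expression (A) F = mv is dimensionally incorrect.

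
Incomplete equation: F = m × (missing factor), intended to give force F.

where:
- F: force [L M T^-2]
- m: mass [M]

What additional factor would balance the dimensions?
a (acceleration), dimensions [L T^-2]

F has dimensions [L M T^-2] and m has dimensions [M].
The missing factor must have dimensions [L M T^-2] / [M] = [L T^-2], i.e. acceleration (a).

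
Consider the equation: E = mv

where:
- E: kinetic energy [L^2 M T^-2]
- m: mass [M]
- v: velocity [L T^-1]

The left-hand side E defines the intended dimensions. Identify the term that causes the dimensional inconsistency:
The right-hand side term mv

E has dimensions [L^2 M T^-2], but mv has dimensions [L M T^-1], so the term mv is dimensionally wrong for E.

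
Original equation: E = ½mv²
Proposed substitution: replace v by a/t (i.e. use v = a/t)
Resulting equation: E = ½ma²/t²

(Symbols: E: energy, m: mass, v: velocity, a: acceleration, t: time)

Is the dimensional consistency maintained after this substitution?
No

[v] = [L T^-1] and [a/t] = [L T^-3]. These differ, so the substitution replaces a quantity by one of different dimensions and the result E = ½ma²/t² has LHS [L^2 M T^-2] vs RHS [L^2 M T^-6] — inconsistent.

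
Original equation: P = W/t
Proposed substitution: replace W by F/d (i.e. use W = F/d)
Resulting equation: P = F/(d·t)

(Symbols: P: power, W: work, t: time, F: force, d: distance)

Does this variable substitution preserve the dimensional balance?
No

[W] = [L^2 M T^-2] and [F/d] = [M T^-2]. These differ, so the substitution replaces a quantity by one of different dimensions and the result P = F/(d·t) has LHS [L^2 M T^-3] vs RHS [M T^-3] — inconsistent.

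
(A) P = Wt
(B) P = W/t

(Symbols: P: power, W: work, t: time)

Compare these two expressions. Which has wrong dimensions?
(A)

(A) P = Wt: LHS [L^2 M T^-3], RHS [L^2 M T^-1] ✗
(B) P = W/t: LHS [L^2 M T^-3], RHS [L^2 M T^-3] ✓

Expression (A) P = Wt is dimensionally incorrect.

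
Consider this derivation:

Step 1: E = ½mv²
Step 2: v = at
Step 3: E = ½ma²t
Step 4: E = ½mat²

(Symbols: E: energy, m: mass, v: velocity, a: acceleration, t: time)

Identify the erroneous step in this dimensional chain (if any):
Step 3

Step 1: E = ½mv² → LHS [L^2 M T^-2], RHS [L^2 M T^-2] ✓
Step 2: v = at → LHS [L T^-1], RHS [L T^-1] ✓
Step 3: E = ½ma²t → LHS [L^2 M T^-2], RHS [L^2 M T^-3] ✗

The first dimensional inconsistency appears in step 3: E = ½ma²t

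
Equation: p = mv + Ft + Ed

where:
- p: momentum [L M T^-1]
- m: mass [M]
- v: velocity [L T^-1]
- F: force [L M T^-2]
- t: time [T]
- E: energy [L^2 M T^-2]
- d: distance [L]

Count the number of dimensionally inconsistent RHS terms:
1

LHS p: [L M T^-1]
- mv: [L M T^-1] ✓
- Ft: [L M T^-1] ✓
- Ed: [L^3 M T^-2] ✗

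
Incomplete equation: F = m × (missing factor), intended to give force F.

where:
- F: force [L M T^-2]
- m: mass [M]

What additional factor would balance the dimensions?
a (acceleration), dimensions [L T^-2]

F has dimensions [L M T^-2] and m has dimensions [M].
The missing factor must have dimensions [L M T^-2] / [M] = [L T^-2], i.e. acceleration (a).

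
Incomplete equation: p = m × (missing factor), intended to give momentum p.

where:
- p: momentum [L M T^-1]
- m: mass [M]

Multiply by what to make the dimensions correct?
v (velocity), dimensions [L T^-1]

p has dimensions [L M T^-1] and m has dimensions [M].
The missing factor must have dimensions [L M T^-1] / [M] = [L T^-1], i.e. velocity (v).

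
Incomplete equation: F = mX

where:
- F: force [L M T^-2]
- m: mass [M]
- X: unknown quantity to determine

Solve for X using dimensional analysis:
X = a (acceleration), dimensions [L T^-2]

F has dimensions [L M T^-2]; the rest of the RHS (m) has dimensions [M].
So X must have dimensions [L T^-2] — X = a (acceleration).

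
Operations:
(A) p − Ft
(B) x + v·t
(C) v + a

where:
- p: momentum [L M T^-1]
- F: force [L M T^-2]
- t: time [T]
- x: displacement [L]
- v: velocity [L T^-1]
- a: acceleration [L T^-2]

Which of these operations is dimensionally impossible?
(C) v + a

(A) p − Ft: p [L M T^-1] and Ft [L M T^-1] — same dimensions ✓
(B) x + v·t: x [L] and v·t [L] — same dimensions ✓
(C) v + a: v [L T^-1] and a [L T^-2] — different dimensions cannot be added/subtracted ✗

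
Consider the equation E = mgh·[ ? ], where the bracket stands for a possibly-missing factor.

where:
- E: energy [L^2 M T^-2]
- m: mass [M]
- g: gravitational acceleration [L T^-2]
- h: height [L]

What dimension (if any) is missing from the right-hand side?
Nothing is missing — the bracketed factor must be dimensionless.

E has dimensions [L^2 M T^-2] and mgh already has dimensions [L^2 M T^-2], so E = mgh is dimensionally complete.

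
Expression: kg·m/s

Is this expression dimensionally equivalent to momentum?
Yes

The expression kg·m/s has dimensions [L M T^-1], which is exactly momentum [L M T^-1].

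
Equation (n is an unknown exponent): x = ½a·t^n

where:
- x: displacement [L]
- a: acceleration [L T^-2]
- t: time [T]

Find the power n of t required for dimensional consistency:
n = 2

x has dimensions [L]; t has dimensions [T].
The rest of the RHS has dimensions [L T^-2], so t^n must supply [T^2].
With n = 2: ½a·t^2 has dimensions [L], matching the LHS ✓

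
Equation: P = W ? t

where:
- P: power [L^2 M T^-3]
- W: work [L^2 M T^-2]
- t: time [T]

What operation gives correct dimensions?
division (÷): P = W ÷ t

P [L^2 M T^-3]; W [L^2 M T^-2]; t [T].
W × t → [L^2 M T^-1] ✗
W ÷ t → [L^2 M T^-3] ✓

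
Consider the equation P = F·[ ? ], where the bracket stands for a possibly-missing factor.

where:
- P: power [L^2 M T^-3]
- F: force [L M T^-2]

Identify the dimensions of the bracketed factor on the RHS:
[L T^-1] — velocity (e.g. v)

P has dimensions [L^2 M T^-3]; F has dimensions [L M T^-2].
The bracketed factor must supply [L^2 M T^-3] / [L M T^-2] = [L T^-1].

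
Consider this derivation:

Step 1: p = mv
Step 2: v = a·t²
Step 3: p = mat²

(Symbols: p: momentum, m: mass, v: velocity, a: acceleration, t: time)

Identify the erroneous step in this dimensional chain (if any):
Step 2

Step 1: p = mv → LHS [L M T^-1], RHS [L M T^-1] ✓
Step 2: v = a·t² → LHS [L T^-1], RHS [L] ✗

The first dimensional inconsistency appears in step 2: v = a·t²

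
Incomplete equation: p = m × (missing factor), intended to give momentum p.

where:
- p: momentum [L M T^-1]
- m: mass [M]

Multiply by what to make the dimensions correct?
v (velocity), dimensions [L T^-1]

p has dimensions [L M T^-1] and m has dimensions [M].
The missing factor must have dimensions [L M T^-1] / [M] = [L T^-1], i.e. velocity (v).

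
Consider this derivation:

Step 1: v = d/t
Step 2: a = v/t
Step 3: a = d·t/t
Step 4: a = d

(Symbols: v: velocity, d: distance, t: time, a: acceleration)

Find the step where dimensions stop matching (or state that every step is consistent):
Step 3

Step 1: v = d/t → LHS [L T^-1], RHS [L T^-1] ✓
Step 2: a = v/t → LHS [L T^-2], RHS [L T^-2] ✓
Step 3: a = d·t/t → LHS [L T^-2], RHS [L] ✗

The first dimensional inconsistency appears in step 3: a = d·t/t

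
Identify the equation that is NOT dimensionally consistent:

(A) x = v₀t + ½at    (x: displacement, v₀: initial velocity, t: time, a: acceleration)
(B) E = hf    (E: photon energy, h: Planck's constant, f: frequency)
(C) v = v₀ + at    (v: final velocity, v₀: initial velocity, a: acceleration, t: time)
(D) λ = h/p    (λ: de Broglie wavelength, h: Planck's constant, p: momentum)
(A) x = v₀t + ½at

The equation (A) x = v₀t + ½at is dimensionally incorrect.

LHS (x): [L]
RHS terms:
  - v₀t: [L] ✓
  - ½at: [L T^-1] ✗ (does not match LHS)

The dimensions do not match. The other three equations balance.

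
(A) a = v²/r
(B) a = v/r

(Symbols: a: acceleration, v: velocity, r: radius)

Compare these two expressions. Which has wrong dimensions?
(B)

(A) a = v²/r: LHS [L T^-2], RHS [L T^-2] ✓
(B) a = v/r: LHS [L T^-2], RHS [T^-1] ✗

Expression (B) a = v/r is dimensionally incorrect.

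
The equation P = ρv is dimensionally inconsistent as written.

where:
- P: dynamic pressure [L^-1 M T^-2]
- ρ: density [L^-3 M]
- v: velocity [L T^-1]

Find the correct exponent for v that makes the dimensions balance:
The exponent of v should be 2: P = ρv^2

The LHS P has dimensions [L^-1 M T^-2]; v has dimensions [L T^-1].
As written, the RHS ρv (exponent 1 on v) has dimensions [L^-2 M T^-1], which does not match.
With exponent 2, the RHS ρv^2 has dimensions [L^-1 M T^-2], matching the LHS.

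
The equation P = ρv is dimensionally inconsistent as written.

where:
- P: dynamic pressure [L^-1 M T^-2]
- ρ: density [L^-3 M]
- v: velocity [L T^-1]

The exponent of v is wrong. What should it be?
The exponent of v should be 2: P = ρv^2

The LHS P has dimensions [L^-1 M T^-2]; v has dimensions [L T^-1].
As written, the RHS ρv (exponent 1 on v) has dimensions [L^-2 M T^-1], which does not match.
With exponent 2, the RHS ρv^2 has dimensions [L^-1 M T^-2], matching the LHS.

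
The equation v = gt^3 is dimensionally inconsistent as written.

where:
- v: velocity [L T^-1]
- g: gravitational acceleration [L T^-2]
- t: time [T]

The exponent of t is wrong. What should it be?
The exponent of t should be 1: v = gt

The LHS v has dimensions [L T^-1]; t has dimensions [T].
As written, the RHS gt^3 (exponent 3 on t) has dimensions [L T], which does not match.
With exponent 1, the RHS gt has dimensions [L T^-1], matching the LHS.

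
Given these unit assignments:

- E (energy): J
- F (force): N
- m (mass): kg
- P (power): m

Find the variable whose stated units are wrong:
P

The variable P (power) should have units W, not m.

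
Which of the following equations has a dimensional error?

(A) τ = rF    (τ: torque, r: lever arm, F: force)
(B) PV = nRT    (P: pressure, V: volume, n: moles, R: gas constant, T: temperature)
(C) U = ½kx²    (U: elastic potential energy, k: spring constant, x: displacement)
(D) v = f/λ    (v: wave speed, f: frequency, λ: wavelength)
(D) v = f/λ

The equation (D) v = f/λ is dimensionally incorrect.

LHS (v): [L T^-1]
RHS (f/λ): [L^-1 T^-1] ✗

The dimensions do not match. The other three equations balance.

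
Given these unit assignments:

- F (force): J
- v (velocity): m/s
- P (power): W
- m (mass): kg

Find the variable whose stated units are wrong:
F

The variable F (force) should have units N, not J.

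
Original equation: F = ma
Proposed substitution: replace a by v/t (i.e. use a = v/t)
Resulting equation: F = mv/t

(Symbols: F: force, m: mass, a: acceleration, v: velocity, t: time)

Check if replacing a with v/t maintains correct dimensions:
Yes

[a] = [L T^-2] and [v/t] = [L T^-2]. These match, so the substitution replaces a quantity by one of the same dimensions and the result F = mv/t has LHS [L M T^-2] vs RHS [L M T^-2] — still consistent.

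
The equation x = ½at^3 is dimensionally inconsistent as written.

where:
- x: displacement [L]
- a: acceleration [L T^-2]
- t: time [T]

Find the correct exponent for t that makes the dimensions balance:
The exponent of t should be 2: x = ½at^2

The LHS x has dimensions [L]; t has dimensions [T].
As written, the RHS ½at^3 (exponent 3 on t) has dimensions [L T], which does not match.
With exponent 2, the RHS ½at^2 has dimensions [L], matching the LHS.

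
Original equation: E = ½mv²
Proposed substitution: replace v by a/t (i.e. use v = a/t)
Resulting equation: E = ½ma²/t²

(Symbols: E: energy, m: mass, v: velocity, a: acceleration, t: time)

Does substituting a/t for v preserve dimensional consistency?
No

[v] = [L T^-1] and [a/t] = [L T^-3]. These differ, so the substitution replaces a quantity by one of different dimensions and the result E = ½ma²/t² has LHS [L^2 M T^-2] vs RHS [L^2 M T^-6] — inconsistent.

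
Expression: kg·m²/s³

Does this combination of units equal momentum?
No

The expression kg·m²/s³ has dimensions [L^2 M T^-3], but momentum has dimensions [L M T^-1].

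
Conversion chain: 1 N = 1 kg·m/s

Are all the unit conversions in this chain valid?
The chain is incorrect (it contains an error).

Incorrect: Newton is kg·m/s², not kg·m/s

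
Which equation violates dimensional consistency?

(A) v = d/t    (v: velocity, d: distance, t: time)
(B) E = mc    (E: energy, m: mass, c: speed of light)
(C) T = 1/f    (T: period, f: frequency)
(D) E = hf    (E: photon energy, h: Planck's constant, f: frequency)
(B) E = mc

The equation (B) E = mc is dimensionally incorrect.

LHS (E): [L^2 M T^-2]
RHS (mc): [L M T^-1] ✗

The dimensions do not match. The other three equations balance.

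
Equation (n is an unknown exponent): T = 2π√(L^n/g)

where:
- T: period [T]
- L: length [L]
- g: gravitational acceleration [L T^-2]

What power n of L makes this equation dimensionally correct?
n = 1

T has dimensions [T]; L has dimensions [L].
With n = 1: 2π√(L^1/g) has dimensions [T], matching the LHS ✓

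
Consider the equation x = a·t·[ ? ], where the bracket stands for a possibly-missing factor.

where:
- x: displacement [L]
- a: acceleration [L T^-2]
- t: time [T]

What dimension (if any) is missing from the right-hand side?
[T] — time (e.g. t)

x has dimensions [L]; a·t has dimensions [L T^-1].
The bracketed factor must supply [L] / [L T^-1] = [T].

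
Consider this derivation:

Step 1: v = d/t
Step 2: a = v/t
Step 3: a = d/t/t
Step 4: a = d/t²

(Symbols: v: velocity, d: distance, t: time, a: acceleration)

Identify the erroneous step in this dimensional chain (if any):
No step introduces an error — all steps are dimensionally consistent.

Step 1: v = d/t → LHS [L T^-1], RHS [L T^-1] ✓
Step 2: a = v/t → LHS [L T^-2], RHS [L T^-2] ✓
Step 3: a = d/t/t → LHS [L T^-2], RHS [L T^-2] ✓
Step 4: a = d/t² → LHS [L T^-2], RHS [L T^-2] ✓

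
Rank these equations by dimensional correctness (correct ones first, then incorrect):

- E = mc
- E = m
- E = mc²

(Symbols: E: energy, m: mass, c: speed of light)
Dimensionally correct: E = mc²
Dimensionally incorrect: E = mc, E = m
Ordered (correct first, then incorrect): E = mc², E = mc, E = m

- E = mc: LHS [L^2 M T^-2], RHS [L M T^-1] → incorrect ✗
- E = m: LHS [L^2 M T^-2], RHS [M] → incorrect ✗
- E = mc²: LHS [L^2 M T^-2], RHS [L^2 M T^-2] → correct ✓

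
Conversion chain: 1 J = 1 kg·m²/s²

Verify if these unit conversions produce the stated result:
The chain is correct (no errors).

Correct: Joule is defined as kg·m²/s²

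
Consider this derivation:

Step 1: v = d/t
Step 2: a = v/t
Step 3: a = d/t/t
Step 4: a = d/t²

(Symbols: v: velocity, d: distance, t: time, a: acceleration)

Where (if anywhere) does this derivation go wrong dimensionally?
No step introduces an error — all steps are dimensionally consistent.

Step 1: v = d/t → LHS [L T^-1], RHS [L T^-1] ✓
Step 2: a = v/t → LHS [L T^-2], RHS [L T^-2] ✓
Step 3: a = d/t/t → LHS [L T^-2], RHS [L T^-2] ✓
Step 4: a = d/t² → LHS [L T^-2], RHS [L T^-2] ✓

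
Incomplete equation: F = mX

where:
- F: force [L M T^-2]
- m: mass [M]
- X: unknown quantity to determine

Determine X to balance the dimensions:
X = a (acceleration), dimensions [L T^-2]

F has dimensions [L M T^-2]; the rest of the RHS (m) has dimensions [M].
So X must have dimensions [L T^-2] — X = a (acceleration).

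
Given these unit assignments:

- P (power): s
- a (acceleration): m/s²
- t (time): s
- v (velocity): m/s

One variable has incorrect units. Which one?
P

The variable P (power) should have units W, not s.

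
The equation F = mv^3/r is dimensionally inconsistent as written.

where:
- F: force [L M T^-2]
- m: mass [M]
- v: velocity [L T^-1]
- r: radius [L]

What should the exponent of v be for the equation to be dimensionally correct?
The exponent of v should be 2: F = mv^2/r

The LHS F has dimensions [L M T^-2]; v has dimensions [L T^-1].
As written, the RHS mv^3/r (exponent 3 on v) has dimensions [L^2 M T^-3], which does not match.
With exponent 2, the RHS mv^2/r has dimensions [L M T^-2], matching the LHS.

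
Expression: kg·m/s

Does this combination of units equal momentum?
Yes

The expression kg·m/s has dimensions [L M T^-1], which is exactly momentum [L M T^-1].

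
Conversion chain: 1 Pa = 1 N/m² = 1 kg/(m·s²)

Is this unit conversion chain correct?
The chain is correct (no errors).

Correct: Pascal is Newton per square meter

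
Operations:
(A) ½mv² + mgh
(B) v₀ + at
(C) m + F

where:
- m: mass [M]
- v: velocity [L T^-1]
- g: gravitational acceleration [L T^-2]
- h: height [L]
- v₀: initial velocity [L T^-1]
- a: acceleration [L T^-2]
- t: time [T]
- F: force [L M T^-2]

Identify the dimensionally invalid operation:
(C) m + F

(A) ½mv² + mgh: ½mv² [L^2 M T^-2] and mgh [L^2 M T^-2] — same dimensions ✓
(B) v₀ + at: v₀ [L T^-1] and at [L T^-1] — same dimensions ✓
(C) m + F: m [M] and F [L M T^-2] — different dimensions cannot be added/subtracted ✗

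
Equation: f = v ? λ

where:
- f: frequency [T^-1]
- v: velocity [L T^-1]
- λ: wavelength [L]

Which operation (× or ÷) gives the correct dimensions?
division (÷): f = v ÷ λ

f [T^-1]; v [L T^-1]; λ [L].
v × λ → [L^2 T^-1] ✗
v ÷ λ → [T^-1] ✓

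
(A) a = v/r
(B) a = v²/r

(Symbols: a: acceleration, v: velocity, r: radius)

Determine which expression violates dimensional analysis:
(A)

(A) a = v/r: LHS [L T^-2], RHS [T^-1] ✗
(B) a = v²/r: LHS [L T^-2], RHS [L T^-2] ✓

Expression (A) a = v/r is dimensionally incorrect.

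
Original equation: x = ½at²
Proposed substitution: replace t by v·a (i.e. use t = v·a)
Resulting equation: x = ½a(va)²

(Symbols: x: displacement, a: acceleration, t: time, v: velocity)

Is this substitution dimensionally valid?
No

[t] = [T] and [v·a] = [L^2 T^-3]. These differ, so the substitution replaces a quantity by one of different dimensions and the result x = ½a(va)² has LHS [L] vs RHS [L^5 T^-8] — inconsistent.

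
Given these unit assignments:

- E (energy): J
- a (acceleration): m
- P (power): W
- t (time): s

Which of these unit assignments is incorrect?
a

The variable a (acceleration) should have units m/s², not m.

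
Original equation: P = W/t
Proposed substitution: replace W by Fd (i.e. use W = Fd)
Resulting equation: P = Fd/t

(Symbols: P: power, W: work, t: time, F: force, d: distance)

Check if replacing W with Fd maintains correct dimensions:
Yes

[W] = [L^2 M T^-2] and [Fd] = [L^2 M T^-2]. These match, so the substitution replaces a quantity by one of the same dimensions and the result P = Fd/t has LHS [L^2 M T^-3] vs RHS [L^2 M T^-3] — still consistent.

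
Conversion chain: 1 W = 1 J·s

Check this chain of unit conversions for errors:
The chain is incorrect (it contains an error).

Incorrect: Watt is J/s, not J·s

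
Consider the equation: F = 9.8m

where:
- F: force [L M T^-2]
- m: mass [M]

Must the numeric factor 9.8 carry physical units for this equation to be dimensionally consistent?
Yes

F has dimensions [L M T^-2], while m alone has dimensions [M]. For the equation to balance, the factor 9.8 must carry dimensions [L T^-2] — it is a dimensional constant (a numerical value of a physical quantity with its units suppressed), not a pure number.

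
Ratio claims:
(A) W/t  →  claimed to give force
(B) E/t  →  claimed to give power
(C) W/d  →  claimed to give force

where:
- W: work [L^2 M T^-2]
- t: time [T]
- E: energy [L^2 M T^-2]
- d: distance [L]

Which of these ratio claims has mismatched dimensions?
(A) W/t does not give force

(A) W/t: [L^2 M T^-3] ≠ force [L M T^-2] ✗
(B) E/t: [L^2 M T^-3] = power [L^2 M T^-3] ✓
(C) W/d: [L M T^-2] = force [L M T^-2] ✓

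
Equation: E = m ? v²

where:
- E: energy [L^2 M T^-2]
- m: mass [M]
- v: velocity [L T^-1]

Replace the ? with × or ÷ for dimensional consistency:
multiplication (×): E = m × v²

E [L^2 M T^-2]; m [M]; v² [L^2 T^-2].
m × v² → [L^2 M T^-2] ✓
m ÷ v² → [L^-2 M T^2] ✗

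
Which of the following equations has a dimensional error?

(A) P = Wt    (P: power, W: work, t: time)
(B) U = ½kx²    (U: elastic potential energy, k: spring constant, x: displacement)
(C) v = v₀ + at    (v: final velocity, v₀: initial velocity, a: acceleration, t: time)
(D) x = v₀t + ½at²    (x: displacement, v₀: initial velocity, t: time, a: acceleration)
(A) P = Wt

The equation (A) P = Wt is dimensionally incorrect.

LHS (P): [L^2 M T^-3]
RHS (Wt): [L^2 M T^-1] ✗

The dimensions do not match. The other three equations balance.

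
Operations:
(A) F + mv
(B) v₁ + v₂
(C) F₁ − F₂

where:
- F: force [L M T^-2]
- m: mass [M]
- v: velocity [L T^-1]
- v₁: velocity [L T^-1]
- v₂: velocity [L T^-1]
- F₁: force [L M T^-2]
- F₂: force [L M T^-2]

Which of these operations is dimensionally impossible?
(A) F + mv

(A) F + mv: F [L M T^-2] and mv [L M T^-1] — different dimensions cannot be added/subtracted ✗
(B) v₁ + v₂: v₁ [L T^-1] and v₂ [L T^-1] — same dimensions ✓
(C) F₁ − F₂: F₁ [L M T^-2] and F₂ [L M T^-2] — same dimensions ✓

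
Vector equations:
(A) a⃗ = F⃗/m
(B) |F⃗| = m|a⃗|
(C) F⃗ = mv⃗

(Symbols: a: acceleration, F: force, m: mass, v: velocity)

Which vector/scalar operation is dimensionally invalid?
(C) F⃗ = mv⃗

(A) a⃗ = F⃗/m: LHS [L T^-2], RHS [L T^-2] ✓ — force (vector) divided by mass (scalar)
(B) |F⃗| = m|a⃗|: LHS [L M T^-2], RHS [L M T^-2] ✓ — magnitudes of vectors are scalars
(C) F⃗ = mv⃗: LHS [L M T^-2], RHS [L M T^-1] ✗ — mass times velocity is momentum, not force; should be ma⃗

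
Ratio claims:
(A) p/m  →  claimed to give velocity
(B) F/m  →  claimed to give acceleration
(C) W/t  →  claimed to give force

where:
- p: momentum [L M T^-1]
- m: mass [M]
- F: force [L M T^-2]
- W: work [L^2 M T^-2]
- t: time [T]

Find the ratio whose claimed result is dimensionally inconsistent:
(C) W/t does not give force

(A) p/m: [L T^-1] = velocity [L T^-1] ✓
(B) F/m: [L T^-2] = acceleration [L T^-2] ✓
(C) W/t: [L^2 M T^-3] ≠ force [L M T^-2] ✗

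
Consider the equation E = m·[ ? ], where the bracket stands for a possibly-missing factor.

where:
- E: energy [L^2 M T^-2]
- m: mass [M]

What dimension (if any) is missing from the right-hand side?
[L^2 T^-2] — velocity squared (e.g. v²)

E has dimensions [L^2 M T^-2]; m has dimensions [M].
The bracketed factor must supply [L^2 M T^-2] / [M] = [L^2 T^-2].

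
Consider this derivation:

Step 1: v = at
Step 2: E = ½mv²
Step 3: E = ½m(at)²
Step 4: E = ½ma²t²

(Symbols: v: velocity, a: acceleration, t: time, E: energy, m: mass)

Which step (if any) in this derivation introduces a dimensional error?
No step introduces an error — all steps are dimensionally consistent.

Step 1: v = at → LHS [L T^-1], RHS [L T^-1] ✓
Step 2: E = ½mv² → LHS [L^2 M T^-2], RHS [L^2 M T^-2] ✓
Step 3: E = ½m(at)² → LHS [L^2 M T^-2], RHS [L^2 M T^-2] ✓
Step 4: E = ½ma²t² → LHS [L^2 M T^-2], RHS [L^2 M T^-2] ✓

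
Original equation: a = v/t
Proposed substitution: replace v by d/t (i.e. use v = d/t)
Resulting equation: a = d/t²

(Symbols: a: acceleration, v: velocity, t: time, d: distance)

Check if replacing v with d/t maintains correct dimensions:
Yes

[v] = [L T^-1] and [d/t] = [L T^-1]. These match, so the substitution replaces a quantity by one of the same dimensions and the result a = d/t² has LHS [L T^-2] vs RHS [L T^-2] — still consistent.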